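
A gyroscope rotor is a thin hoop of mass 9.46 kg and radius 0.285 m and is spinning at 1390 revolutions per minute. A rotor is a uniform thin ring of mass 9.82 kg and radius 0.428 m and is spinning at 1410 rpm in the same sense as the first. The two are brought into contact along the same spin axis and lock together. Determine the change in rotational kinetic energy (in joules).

No external torque acts about the common axis, so total angular momentum is conserved.
Moments of inertia: I_A = (9.46)(0.285)² = 0.7684 kg·m²; I_B = (9.82)(0.428)² = 1.799 kg·m².
Taking A's sense as positive: L = (0.7684)(1390) + (1.799)(1410) = 3604 kg·m²·rpm.
Combined I = 0.7684 + 1.799 = 2.567 kg·m².
ω_f = L / I = 3604 / 2.567 = 1404 rpm.
KE_i = ½ΣIω² = 27750 J; KE_f = ½(2.567)(147.0)² = 27750 J.

ΔKE ≈ -1.18 J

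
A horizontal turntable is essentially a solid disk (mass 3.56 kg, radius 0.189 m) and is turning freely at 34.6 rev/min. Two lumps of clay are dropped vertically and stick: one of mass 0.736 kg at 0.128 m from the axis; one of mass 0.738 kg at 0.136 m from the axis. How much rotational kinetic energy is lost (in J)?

energy lost ≈ 0.120 J

The added mass arrives with no angular momentum about the axis, and any external torque about the axis is negligible, so the system's angular momentum is conserved.
I_p = ½(3.56)(0.189)² = 0.06358 kg·m².
Added inertia Σmr² = (0.736)(0.128)² + (0.738)(0.136)² = 0.02571 kg·m²; I_f = 0.06358 + 0.02571 = 0.08929 kg·m².
ω_f = I_p ω_i / I_f = (0.06358)(34.6) / 0.08929 = 24.64 rpm.
KE_i = ½(0.06358)(3.623 rad/s)² = 0.4174 J; KE_f = ½(0.08929)(2.580)² = 0.2972 J.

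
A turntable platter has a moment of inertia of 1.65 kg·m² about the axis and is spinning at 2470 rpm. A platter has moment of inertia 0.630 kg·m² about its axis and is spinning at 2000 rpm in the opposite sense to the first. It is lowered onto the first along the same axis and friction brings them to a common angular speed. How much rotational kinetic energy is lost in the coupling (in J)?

The coupling torques are internal; angular momentum about the shared axis is conserved.
Taking A's sense as positive: L = (1.650)(2470) − (0.6300)(2000) = 2816 kg·m²·rpm.
Combined I = 1.650 + 0.6300 = 2.280 kg·m².
ω_f = L / I = 2816 / 2.280 = 1235 rpm.
KE_i = ½ΣIω² = 69010 J; KE_f = ½(2.280)(129.3)² = 19060 J.

ΔKE lost ≈ 49900 J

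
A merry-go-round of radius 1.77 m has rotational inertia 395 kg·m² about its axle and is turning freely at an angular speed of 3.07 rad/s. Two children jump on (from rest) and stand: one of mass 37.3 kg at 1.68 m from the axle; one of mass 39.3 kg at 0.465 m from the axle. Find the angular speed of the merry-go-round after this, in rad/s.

ω_f ≈ 2.38 rad/s

The added mass arrives with no angular momentum about the axle, and any external torque about the axle is negligible, so the system's angular momentum is conserved.
Added inertia Σmr² = (37.3)(1.68)² + (39.3)(0.465)² = 113.8 kg·m²; I_f = 395.0 + 113.8 = 508.8 kg·m².
ω_f = I_p ω_i / I_f = (395.0)(3.07) / 508.8 = 2.383 rad/s.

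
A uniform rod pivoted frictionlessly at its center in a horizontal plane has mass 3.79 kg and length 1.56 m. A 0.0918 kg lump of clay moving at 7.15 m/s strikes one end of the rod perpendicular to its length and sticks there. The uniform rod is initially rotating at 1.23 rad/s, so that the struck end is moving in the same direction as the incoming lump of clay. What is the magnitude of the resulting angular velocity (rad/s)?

About the pivot the impulsive forces during the collision are internal, so angular momentum about that axis is conserved.
I_p = (1/12)(3.79)(1.56)² = 0.7686 kg·m². Taking the sense of the lump of clay's angular momentum as positive, L_{lump} = m v R = (0.0918)(7.15)(1.56/2) = 0.5120 kg·m²/s.
L_i = +I_p ω_p + m v R = +(0.7686)(1.23) + 0.5120 = 1.457 kg·m²/s.
After sticking, I_f = I_p + m R² = 0.7686 + (0.0918)(1.56/2)² = 0.8245 kg·m².
ω_f = L_i / I_f = 1.457 / 0.8245 = 1.768 rad/s.

|ω_f| ≈ 1.77 rad/s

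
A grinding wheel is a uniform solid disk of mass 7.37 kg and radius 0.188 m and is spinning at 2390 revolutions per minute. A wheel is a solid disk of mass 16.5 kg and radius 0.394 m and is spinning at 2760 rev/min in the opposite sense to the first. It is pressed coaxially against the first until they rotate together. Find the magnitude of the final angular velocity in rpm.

The coupling torques are internal; angular momentum about the shared axis is conserved.
Moments of inertia: I_A = ½(7.37)(0.188)² = 0.1302 kg·m²; I_B = ½(16.5)(0.394)² = 1.281 kg·m².
Taking A's sense as positive: L = (0.1302)(2390) − (1.281)(2760) = -3223 kg·m²·rpm.
Combined I = 0.1302 + 1.281 = 1.411 kg·m².
ω_f = L / I = -3223 / 1.411 = -2285 rpm.

|ω_f| ≈ 2280 rpm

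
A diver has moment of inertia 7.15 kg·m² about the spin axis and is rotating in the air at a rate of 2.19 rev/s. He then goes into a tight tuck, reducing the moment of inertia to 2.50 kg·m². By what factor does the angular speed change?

With no external torque about the axis, L is conserved: I₁ω₁ = I₂ω₂.
ω₂/ω₁ = I₁/I₂ = 7.150 / 2.500 = 2.860.

ω₂/ω₁ ≈ 2.86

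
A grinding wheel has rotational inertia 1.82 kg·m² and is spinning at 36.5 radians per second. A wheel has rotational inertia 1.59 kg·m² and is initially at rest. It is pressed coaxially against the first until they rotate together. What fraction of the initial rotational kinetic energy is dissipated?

fraction ≈ 0.466

The coupling torques are internal; angular momentum about the shared axis is conserved.
Taking A's sense as positive: L = (1.820)(36.5) = 66.43 kg·m²·rad/s.
Combined I = 1.820 + 1.590 = 3.410 kg·m².
ω_f = L / I = 66.43 / 3.410 = 19.48 rad/s.
KE_i = ½ΣIω² = 1212 J; KE_f = ½(3.410)(19.48)² = 647.1 J.
Fraction dissipated = (KE_i − KE_f)/KE_i = 0.4663.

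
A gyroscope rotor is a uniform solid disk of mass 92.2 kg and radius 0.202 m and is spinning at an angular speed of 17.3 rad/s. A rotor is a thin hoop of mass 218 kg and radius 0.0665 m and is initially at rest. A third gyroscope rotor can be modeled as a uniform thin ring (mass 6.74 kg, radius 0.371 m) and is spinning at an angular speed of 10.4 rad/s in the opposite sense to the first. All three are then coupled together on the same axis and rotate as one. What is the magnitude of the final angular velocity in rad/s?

|ω_f| ≈ 6.07 rad/s

No external torque acts about the common axis, so total angular momentum is conserved.
Moments of inertia: I_A = ½(92.2)(0.202)² = 1.881 kg·m²; I_B = (218)(0.0665)² = 0.9641 kg·m²; I_C = (6.74)(0.371)² = 0.9277 kg·m².
Taking A's sense as positive: L = (1.881)(17.3) − (0.9277)(10.4) = 22.89 kg·m²·rad/s.
Combined I = 1.881 + 0.9641 + 0.9277 = 3.773 kg·m².
ω_f = L / I = 22.89 / 3.773 = 6.068 rad/s.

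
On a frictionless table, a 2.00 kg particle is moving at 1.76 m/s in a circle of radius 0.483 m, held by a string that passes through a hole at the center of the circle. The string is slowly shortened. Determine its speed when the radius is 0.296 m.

v₂ ≈ 2.87 m/s

The only horizontal force on the mass is along the cord (radial), so it exerts no torque about the hole and angular momentum m v r is conserved.
v₂ = v₁ r₁ / r₂ = (1.76)(0.483) / (0.296) = 2.872 m/s.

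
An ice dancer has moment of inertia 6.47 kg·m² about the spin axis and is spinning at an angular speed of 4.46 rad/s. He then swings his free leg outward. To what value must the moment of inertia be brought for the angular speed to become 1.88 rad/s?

With no external torque about the axis, L is conserved: I₁ω₁ = I₂ω₂.
I₂ = I₁ω₁ / ω₂ = (6.47)(4.46) / (1.88) = 15.35 kg·m².

I₂ ≈ 15.3 kg·m²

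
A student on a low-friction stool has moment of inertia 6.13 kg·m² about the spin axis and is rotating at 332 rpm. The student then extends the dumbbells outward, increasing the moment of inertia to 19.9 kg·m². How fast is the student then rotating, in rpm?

ω₂ ≈ 102 rpm

With no external torque about the axis, L is conserved: I₁ω₁ = I₂ω₂.
ω₂ = I₁ω₁ / I₂ = (6.130)(332 rpm) / (19.90) = 102.3 rpm.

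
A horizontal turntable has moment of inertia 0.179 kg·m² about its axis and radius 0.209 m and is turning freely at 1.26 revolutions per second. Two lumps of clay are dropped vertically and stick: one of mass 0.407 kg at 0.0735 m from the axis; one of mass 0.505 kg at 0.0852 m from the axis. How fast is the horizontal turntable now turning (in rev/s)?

The added mass arrives with no angular momentum about the axis, and any external torque about the axis is negligible, so the system's angular momentum is conserved.
Added inertia Σmr² = (0.407)(0.0735)² + (0.505)(0.0852)² = 0.005865 kg·m²; I_f = 0.1790 + 0.005865 = 0.1849 kg·m².
ω_f = I_p ω_i / I_f = (0.1790)(1.26) / 0.1849 = 1.220 rev/s.

ω_f ≈ 1.22 rev/s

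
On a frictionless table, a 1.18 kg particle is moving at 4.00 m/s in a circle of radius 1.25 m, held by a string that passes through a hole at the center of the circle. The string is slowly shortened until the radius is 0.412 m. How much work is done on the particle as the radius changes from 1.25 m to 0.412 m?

The only horizontal force on the mass is along the cord (radial), so it exerts no torque about the hole and angular momentum m v r is conserved.
v₂ = v₁ r₁ / r₂ = (4.00)(1.25) / (0.412) = 12.14 m/s.
W = ΔKE = ½m(v₂² − v₁²) = 77.46 J.

W ≈ 77.5 J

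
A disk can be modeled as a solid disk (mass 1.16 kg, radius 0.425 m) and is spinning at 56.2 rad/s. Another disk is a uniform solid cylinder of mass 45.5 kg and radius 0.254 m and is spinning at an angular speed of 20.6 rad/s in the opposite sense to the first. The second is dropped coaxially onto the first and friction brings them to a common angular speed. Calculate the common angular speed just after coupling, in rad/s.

|ω_f| ≈ 15.5 rad/s

No external torque acts about the common axis, so total angular momentum is conserved.
Moments of inertia: I_A = ½(1.16)(0.425)² = 0.1048 kg·m²; I_B = ½(45.5)(0.254)² = 1.468 kg·m².
Taking A's sense as positive: L = (0.1048)(56.2) − (1.468)(20.6) = -24.35 kg·m²·rad/s.
Combined I = 0.1048 + 1.468 = 1.573 kg·m².
ω_f = L / I = -24.35 / 1.573 = -15.48 rad/s.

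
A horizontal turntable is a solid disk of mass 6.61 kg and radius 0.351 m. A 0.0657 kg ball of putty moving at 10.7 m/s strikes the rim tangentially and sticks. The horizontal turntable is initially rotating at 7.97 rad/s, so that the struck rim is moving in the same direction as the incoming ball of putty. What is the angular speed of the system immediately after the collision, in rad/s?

About the axle the impulsive forces during the collision are internal, so angular momentum about that axis is conserved.
I_p = ½(6.61)(0.351)² = 0.4072 kg·m². Taking the sense of the ball of putty's angular momentum as positive, L_{ball} = m v R = (0.0657)(10.7)(0.351) = 0.2467 kg·m²/s.
L_i = +I_p ω_p + m v R = +(0.4072)(7.97) + 0.2467 = 3.492 kg·m²/s.
After sticking, I_f = I_p + m R² = 0.4072 + (0.0657)(0.351)² = 0.4153 kg·m².
ω_f = L_i / I_f = 3.492 / 0.4153 = 8.409 rad/s.

|ω_f| ≈ 8.41 rad/s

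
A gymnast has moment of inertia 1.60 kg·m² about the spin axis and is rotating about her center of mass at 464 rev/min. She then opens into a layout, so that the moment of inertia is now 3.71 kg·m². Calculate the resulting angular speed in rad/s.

No external torque acts about the spin axis, so angular momentum is conserved.
ω₂ = I₁ω₁ / I₂ = (1.600)(464 rpm) / (3.710) = 200.1 rpm = 20.96 rad/s.

ω₂ ≈ 21.0 rad/s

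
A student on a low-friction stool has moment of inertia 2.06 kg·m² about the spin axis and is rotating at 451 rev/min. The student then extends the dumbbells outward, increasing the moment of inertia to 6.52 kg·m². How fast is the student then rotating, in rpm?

ω₂ ≈ 142 rpm

No external torque acts about the spin axis, so angular momentum is conserved.
ω₂ = I₁ω₁ / I₂ = (2.060)(451 rpm) / (6.520) = 142.5 rpm.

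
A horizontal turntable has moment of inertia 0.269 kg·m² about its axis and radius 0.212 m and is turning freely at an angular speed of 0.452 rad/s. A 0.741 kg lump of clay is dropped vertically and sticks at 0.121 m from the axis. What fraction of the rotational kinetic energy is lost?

The added mass arrives with no angular momentum about the axis, and any external torque about the axis is negligible, so the system's angular momentum is conserved.
Added inertia Σmr² = (0.741)(0.121)² = 0.01085 kg·m²; I_f = 0.2690 + 0.01085 = 0.2798 kg·m².
ω_f = I_p ω_i / I_f = (0.2690)(0.452) / 0.2798 = 0.4345 rad/s.
KE_i = ½(0.2690)(0.4520 rad/s)² = 0.02748 J; KE_f = ½(0.2798)(0.4345)² = 0.02641 J.
Fraction lost = 0.03877.

fraction ≈ 0.0388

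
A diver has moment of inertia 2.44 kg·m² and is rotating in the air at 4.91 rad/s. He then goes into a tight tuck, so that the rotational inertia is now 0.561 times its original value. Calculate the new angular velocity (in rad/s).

ω₂ ≈ 8.75 rad/s

With no external torque about the axis, L is conserved: I₁ω₁ = I₂ω₂.
I₂ = 0.561 × 2.44 = 1.369 kg·m².
ω₂ = I₁ω₁ / I₂ = (2.440)(4.91 rad/s) / (1.369) = 8.752 rad/s.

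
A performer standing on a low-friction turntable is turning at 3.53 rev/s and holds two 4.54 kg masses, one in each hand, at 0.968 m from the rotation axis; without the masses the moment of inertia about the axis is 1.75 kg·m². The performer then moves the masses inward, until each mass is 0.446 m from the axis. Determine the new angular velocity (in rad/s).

Angular momentum about the spin axis is conserved since the torque about it is zero.
I₁ = 1.75 + 2(4.54)(0.968)² = 10.26 kg·m²; I₂ = 1.75 + 2(4.54)(0.446)² = 3.556 kg·m².
ω₂ = I₁ω₁ / I₂ = (10.26)(3.53 rev/s) / (3.556) = 10.18 rev/s = 63.98 rad/s.

ω₂ ≈ 64.0 rad/s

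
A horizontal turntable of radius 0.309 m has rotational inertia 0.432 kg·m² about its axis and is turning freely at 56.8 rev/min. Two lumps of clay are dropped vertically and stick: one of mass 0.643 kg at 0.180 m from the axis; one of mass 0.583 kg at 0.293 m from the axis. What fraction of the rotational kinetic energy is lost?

fraction ≈ 0.141

No external torque acts about the axis; L_before = L_after.
Added inertia Σmr² = (0.643)(0.180)² + (0.583)(0.293)² = 0.07088 kg·m²; I_f = 0.4320 + 0.07088 = 0.5029 kg·m².
ω_f = I_p ω_i / I_f = (0.4320)(56.8) / 0.5029 = 48.79 rpm.
KE_i = ½(0.4320)(5.948 rad/s)² = 7.642 J; KE_f = ½(0.5029)(5.110)² = 6.565 J.
Fraction lost = 0.1410.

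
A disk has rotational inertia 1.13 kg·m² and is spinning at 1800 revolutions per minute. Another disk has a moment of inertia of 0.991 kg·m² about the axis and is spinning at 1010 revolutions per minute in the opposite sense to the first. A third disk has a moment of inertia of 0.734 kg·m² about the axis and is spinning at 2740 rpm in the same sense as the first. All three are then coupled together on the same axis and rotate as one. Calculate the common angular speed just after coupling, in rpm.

|ω_f| ≈ 1070 rpm

The coupling torques are internal; angular momentum about the shared axis is conserved.
Taking A's sense as positive: L = (1.130)(1800) − (0.9910)(1010) + (0.7340)(2740) = 3044 kg·m²·rpm.
Combined I = 1.130 + 0.9910 + 0.7340 = 2.855 kg·m².
ω_f = L / I = 3044 / 2.855 = 1066 rpm.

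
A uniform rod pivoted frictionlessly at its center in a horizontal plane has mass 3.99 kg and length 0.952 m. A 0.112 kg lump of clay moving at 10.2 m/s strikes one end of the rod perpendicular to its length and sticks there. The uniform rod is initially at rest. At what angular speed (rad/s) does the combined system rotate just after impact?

|ω_f| ≈ 1.66 rad/s

About the pivot the impulsive forces during the collision are internal, so angular momentum about that axis is conserved.
I_p = (1/12)(3.99)(0.952)² = 0.3013 kg·m². Taking the sense of the lump of clay's angular momentum as positive, L_{lump} = m v R = (0.112)(10.2)(0.952/2) = 0.5438 kg·m²/s.
L_i = 0 + 0.5438 = 0.5438 kg·m²/s.
After sticking, I_f = I_p + m R² = 0.3013 + (0.112)(0.952/2)² = 0.3267 kg·m².
ω_f = L_i / I_f = 0.5438 / 0.3267 = 1.664 rad/s.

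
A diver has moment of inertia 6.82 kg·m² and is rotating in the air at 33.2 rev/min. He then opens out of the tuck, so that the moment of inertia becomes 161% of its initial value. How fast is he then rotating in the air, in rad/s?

With no external torque about the axis, L is conserved: I₁ω₁ = I₂ω₂.
I₂ = 1.61 × 6.82 = 10.98 kg·m².
ω₂ = I₁ω₁ / I₂ = (6.820)(33.2 rpm) / (10.98) = 20.62 rpm = 2.159 rad/s.

ω₂ ≈ 2.16 rad/s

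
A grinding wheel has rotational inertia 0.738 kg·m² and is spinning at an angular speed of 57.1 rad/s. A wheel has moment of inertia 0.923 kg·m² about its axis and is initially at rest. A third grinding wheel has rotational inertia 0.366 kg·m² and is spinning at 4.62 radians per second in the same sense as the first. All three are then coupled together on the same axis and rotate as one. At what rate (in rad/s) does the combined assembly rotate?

The coupling torques are internal; angular momentum about the shared axis is conserved.
Taking A's sense as positive: L = (0.7380)(57.1) + (0.3660)(4.62) = 43.83 kg·m²·rad/s.
Combined I = 0.7380 + 0.9230 + 0.3660 = 2.027 kg·m².
ω_f = L / I = 43.83 / 2.027 = 21.62 rad/s.

|ω_f| ≈ 21.6 rad/s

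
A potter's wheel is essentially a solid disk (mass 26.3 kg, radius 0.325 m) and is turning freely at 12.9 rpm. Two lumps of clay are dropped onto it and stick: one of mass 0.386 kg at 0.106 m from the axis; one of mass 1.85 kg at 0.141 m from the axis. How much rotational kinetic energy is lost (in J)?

No external torque acts about the axis; L_before = L_after.
I_p = ½(26.3)(0.325)² = 1.389 kg·m².
Added inertia Σmr² = (0.386)(0.106)² + (1.85)(0.141)² = 0.04112 kg·m²; I_f = 1.389 + 0.04112 = 1.430 kg·m².
ω_f = I_p ω_i / I_f = (1.389)(12.9) / 1.430 = 12.53 rpm.
KE_i = ½(1.389)(1.351 rad/s)² = 1.267 J; KE_f = ½(1.430)(1.312)² = 1.231 J.

energy lost ≈ 0.0364 J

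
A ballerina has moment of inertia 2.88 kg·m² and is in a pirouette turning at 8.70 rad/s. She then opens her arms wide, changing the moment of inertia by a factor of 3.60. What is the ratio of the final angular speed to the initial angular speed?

ω₂/ω₁ ≈ 0.278

No external torque acts about the spin axis, so angular momentum is conserved.
I₂ = 3.60 × 2.88 = 10.37 kg·m².
ω₂/ω₁ = I₁/I₂ = 2.880 / 10.37 = 0.2778.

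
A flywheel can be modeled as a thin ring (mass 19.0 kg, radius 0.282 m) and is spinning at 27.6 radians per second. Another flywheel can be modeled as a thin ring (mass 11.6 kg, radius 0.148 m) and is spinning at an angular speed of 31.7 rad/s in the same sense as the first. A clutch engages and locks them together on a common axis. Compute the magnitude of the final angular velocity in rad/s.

|ω_f| ≈ 28.2 rad/s

The coupling torques are internal; angular momentum about the shared axis is conserved.
Moments of inertia: I_A = (19.0)(0.282)² = 1.511 kg·m²; I_B = (11.6)(0.148)² = 0.2541 kg·m².
Taking A's sense as positive: L = (1.511)(27.6) + (0.2541)(31.7) = 49.76 kg·m²·rad/s.
Combined I = 1.511 + 0.2541 = 1.765 kg·m².
ω_f = L / I = 49.76 / 1.765 = 28.19 rad/s.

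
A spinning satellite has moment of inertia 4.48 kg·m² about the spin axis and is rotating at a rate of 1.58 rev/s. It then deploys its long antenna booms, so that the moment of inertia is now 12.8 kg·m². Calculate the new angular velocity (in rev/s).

ω₂ ≈ 0.553 rev/s

With no external torque about the axis, L is conserved: I₁ω₁ = I₂ω₂.
ω₂ = I₁ω₁ / I₂ = (4.480)(1.58 rev/s) / (12.80) = 0.5530 rev/s.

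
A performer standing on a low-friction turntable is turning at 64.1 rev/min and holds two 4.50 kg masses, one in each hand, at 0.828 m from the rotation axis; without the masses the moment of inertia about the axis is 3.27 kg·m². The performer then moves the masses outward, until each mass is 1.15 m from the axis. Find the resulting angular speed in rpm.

ω₂ ≈ 39.9 rpm

No external torque acts about the spin axis, so angular momentum is conserved.
I₁ = 3.27 + 2(4.50)(0.828)² = 9.440 kg·m²; I₂ = 3.27 + 2(4.50)(1.15)² = 15.17 kg·m².
ω₂ = I₁ω₁ / I₂ = (9.440)(64.1 rpm) / (15.17) = 39.88 rpm.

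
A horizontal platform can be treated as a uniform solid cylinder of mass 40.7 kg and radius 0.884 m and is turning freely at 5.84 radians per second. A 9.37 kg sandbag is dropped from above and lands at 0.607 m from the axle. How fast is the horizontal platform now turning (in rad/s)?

ω_f ≈ 4.80 rad/s

The added mass arrives with no angular momentum about the axle, and any external torque about the axle is negligible, so the system's angular momentum is conserved.
I_p = ½(40.7)(0.884)² = 15.90 kg·m².
Added inertia Σmr² = (9.37)(0.607)² = 3.452 kg·m²; I_f = 15.90 + 3.452 = 19.35 kg·m².
ω_f = I_p ω_i / I_f = (15.90)(5.84) / 19.35 = 4.798 rad/s.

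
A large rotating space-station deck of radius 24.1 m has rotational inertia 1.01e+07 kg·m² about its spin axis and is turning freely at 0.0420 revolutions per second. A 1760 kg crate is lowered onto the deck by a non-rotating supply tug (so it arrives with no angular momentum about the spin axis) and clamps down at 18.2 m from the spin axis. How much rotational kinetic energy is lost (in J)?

No external torque acts about the spin axis; L_before = L_after.
Added inertia Σmr² = (1760)(18.2)² = 5.830e+05 kg·m²; I_f = 1.010e+07 + 5.830e+05 = 1.068e+07 kg·m².
ω_f = I_p ω_i / I_f = (1.010e+07)(0.0420) / 1.068e+07 = 0.03971 rev/s.
KE_i = ½(1.010e+07)(0.2639 rad/s)² = 3.517e+05 J; KE_f = ½(1.068e+07)(0.2495)² = 3.325e+05 J.

energy lost ≈ 19200 J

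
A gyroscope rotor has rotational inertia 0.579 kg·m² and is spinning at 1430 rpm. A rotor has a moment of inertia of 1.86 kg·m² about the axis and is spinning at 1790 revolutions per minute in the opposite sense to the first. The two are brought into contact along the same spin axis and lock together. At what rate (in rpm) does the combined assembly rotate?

No external torque acts about the common axis, so total angular momentum is conserved.
Taking A's sense as positive: L = (0.5790)(1430) − (1.860)(1790) = -2501 kg·m²·rpm.
Combined I = 0.5790 + 1.860 = 2.439 kg·m².
ω_f = L / I = -2501 / 2.439 = -1026 rpm.

|ω_f| ≈ 1030 rpm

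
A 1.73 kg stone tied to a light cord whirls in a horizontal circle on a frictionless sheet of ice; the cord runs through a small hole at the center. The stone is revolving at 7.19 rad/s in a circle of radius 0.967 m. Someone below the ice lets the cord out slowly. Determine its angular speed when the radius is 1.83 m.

ω₂ ≈ 2.01 rad/s

No torque about the axis ⇒ m r₁² ω₁ = m r₂² ω₂.
ω₂ = ω₁ (r₁/r₂)² = (7.19)(0.967/1.83)² = 2.008 rad/s.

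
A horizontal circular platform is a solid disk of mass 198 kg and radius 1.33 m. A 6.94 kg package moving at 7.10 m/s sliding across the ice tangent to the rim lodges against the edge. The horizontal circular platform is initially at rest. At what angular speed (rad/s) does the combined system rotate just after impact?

|ω_f| ≈ 0.350 rad/s

The axle reaction passes through the central axle and exerts no torque about it; angular momentum about the central axle is conserved through the impact.
I_p = ½(198)(1.33)² = 175.1 kg·m². Taking the sense of the package's angular momentum as positive, L_{package} = m v R = (6.94)(7.10)(1.33) = 65.53 kg·m²/s.
L_i = 0 + 65.53 = 65.53 kg·m²/s.
After sticking, I_f = I_p + m R² = 175.1 + (6.94)(1.33)² = 187.4 kg·m².
ω_f = L_i / I_f = 65.53 / 187.4 = 0.3497 rad/s.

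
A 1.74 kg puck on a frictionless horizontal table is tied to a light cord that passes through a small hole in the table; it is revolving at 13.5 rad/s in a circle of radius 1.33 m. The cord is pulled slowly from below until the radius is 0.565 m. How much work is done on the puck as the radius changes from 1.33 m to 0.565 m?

W ≈ 1270 J

No torque about the axis ⇒ m r₁² ω₁ = m r₂² ω₂.
ω₂ = ω₁ (r₁/r₂)² = (13.5)(1.33/0.565)² = 74.81 rad/s.
W = ΔKE = ½m(v₂² − v₁²) = 1274 J.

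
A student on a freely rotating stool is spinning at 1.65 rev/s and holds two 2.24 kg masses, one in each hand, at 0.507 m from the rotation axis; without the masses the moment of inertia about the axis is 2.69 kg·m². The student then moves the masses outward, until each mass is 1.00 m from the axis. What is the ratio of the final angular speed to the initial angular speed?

No external torque acts about the spin axis, so angular momentum is conserved.
I₁ = 2.69 + 2(2.24)(0.507)² = 3.842 kg·m²; I₂ = 2.69 + 2(2.24)(1.00)² = 7.170 kg·m².
ω₂/ω₁ = I₁/I₂ = 3.842 / 7.170 = 0.5358.

ω₂/ω₁ ≈ 0.536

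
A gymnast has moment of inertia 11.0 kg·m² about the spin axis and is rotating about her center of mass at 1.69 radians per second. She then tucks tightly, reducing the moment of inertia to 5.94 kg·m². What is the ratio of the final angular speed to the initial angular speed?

With no external torque about the axis, L is conserved: I₁ω₁ = I₂ω₂.
ω₂/ω₁ = I₁/I₂ = 11.00 / 5.940 = 1.852.

ω₂/ω₁ ≈ 1.85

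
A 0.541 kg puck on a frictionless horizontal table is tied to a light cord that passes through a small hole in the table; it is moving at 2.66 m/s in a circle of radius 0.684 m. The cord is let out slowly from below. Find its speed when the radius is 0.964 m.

Central (radial) force ⇒ zero torque about the center ⇒ m v r is constant.
v₂ = v₁ r₁ / r₂ = (2.66)(0.684) / (0.964) = 1.887 m/s.

v₂ ≈ 1.89 m/s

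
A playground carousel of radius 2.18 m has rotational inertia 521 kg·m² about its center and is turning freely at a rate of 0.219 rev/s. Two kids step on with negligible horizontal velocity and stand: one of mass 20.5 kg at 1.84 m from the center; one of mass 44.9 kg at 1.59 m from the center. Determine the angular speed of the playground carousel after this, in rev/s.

No external torque acts about the center; L_before = L_after.
Added inertia Σmr² = (20.5)(1.84)² + (44.9)(1.59)² = 182.9 kg·m²; I_f = 521.0 + 182.9 = 703.9 kg·m².
ω_f = I_p ω_i / I_f = (521.0)(0.219) / 703.9 = 0.1621 rev/s.

ω_f ≈ 0.162 rev/s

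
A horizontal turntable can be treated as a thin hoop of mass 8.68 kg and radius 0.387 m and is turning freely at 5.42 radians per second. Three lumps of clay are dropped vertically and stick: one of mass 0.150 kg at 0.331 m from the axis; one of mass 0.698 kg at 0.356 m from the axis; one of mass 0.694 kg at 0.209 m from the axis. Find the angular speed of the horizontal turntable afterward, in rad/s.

The added mass arrives with no angular momentum about the axis, and any external torque about the axis is negligible, so the system's angular momentum is conserved.
I_p = (8.68)(0.387)² = 1.300 kg·m².
Added inertia Σmr² = (0.150)(0.331)² + (0.698)(0.356)² + (0.694)(0.209)² = 0.1352 kg·m²; I_f = 1.300 + 0.1352 = 1.435 kg·m².
ω_f = I_p ω_i / I_f = (1.300)(5.42) / 1.435 = 4.909 rad/s.

ω_f ≈ 4.91 rad/s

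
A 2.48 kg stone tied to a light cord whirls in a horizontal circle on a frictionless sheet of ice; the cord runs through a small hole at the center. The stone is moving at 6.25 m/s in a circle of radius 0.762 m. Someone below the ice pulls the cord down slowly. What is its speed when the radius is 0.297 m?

v₂ ≈ 16.0 m/s

Central (radial) force ⇒ zero torque about the center ⇒ m v r is constant.
v₂ = v₁ r₁ / r₂ = (6.25)(0.762) / (0.297) = 16.04 m/s.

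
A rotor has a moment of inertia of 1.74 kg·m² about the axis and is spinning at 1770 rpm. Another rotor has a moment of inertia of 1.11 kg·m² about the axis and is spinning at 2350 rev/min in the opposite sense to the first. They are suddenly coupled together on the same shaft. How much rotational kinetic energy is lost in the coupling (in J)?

No external torque acts about the common axis, so total angular momentum is conserved.
Taking A's sense as positive: L = (1.740)(1770) − (1.110)(2350) = 471.3 kg·m²·rpm.
Combined I = 1.740 + 1.110 = 2.850 kg·m².
ω_f = L / I = 471.3 / 2.850 = 165.4 rpm.
KE_i = ½ΣIω² = 63500 J; KE_f = ½(2.850)(17.32)² = 427.3 J.

ΔKE lost ≈ 63100 J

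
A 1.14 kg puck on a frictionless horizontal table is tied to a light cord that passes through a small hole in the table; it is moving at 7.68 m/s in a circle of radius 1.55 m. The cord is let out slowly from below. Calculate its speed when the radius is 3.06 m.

The only horizontal force on the mass is along the cord (radial), so it exerts no torque about the hole and angular momentum m v r is conserved.
v₂ = v₁ r₁ / r₂ = (7.68)(1.55) / (3.06) = 3.890 m/s.

v₂ ≈ 3.89 m/s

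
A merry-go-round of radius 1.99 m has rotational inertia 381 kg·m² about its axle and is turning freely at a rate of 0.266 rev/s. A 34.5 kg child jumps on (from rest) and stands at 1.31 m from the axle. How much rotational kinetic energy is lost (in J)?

The added mass arrives with no angular momentum about the axle, and any external torque about the axle is negligible, so the system's angular momentum is conserved.
Added inertia Σmr² = (34.5)(1.31)² = 59.21 kg·m²; I_f = 381.0 + 59.21 = 440.2 kg·m².
ω_f = I_p ω_i / I_f = (381.0)(0.266) / 440.2 = 0.2302 rev/s.
KE_i = ½(381.0)(1.671 rad/s)² = 532.1 J; KE_f = ½(440.2)(1.447)² = 460.6 J.

energy lost ≈ 71.6 J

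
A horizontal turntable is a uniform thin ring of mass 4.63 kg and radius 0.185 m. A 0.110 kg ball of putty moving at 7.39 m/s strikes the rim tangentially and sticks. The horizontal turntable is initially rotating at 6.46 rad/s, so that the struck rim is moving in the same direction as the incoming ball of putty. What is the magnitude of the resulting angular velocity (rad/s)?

The axle reaction passes through the axle and exerts no torque about it; angular momentum about the axle is conserved through the impact.
I_p = (4.63)(0.185)² = 0.1585 kg·m². Taking the sense of the ball of putty's angular momentum as positive, L_{ball} = m v R = (0.110)(7.39)(0.185) = 0.1504 kg·m²/s.
L_i = +I_p ω_p + m v R = +(0.1585)(6.46) + 0.1504 = 1.174 kg·m²/s.
After sticking, I_f = I_p + m R² = 0.1585 + (0.110)(0.185)² = 0.1622 kg·m².
ω_f = L_i / I_f = 1.174 / 0.1622 = 7.237 rad/s.

|ω_f| ≈ 7.24 rad/s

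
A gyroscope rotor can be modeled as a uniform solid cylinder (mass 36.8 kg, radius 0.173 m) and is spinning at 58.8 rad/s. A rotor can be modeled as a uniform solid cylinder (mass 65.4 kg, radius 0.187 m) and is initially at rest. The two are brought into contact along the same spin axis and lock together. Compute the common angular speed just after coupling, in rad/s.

The coupling torques are internal; angular momentum about the shared axis is conserved.
Moments of inertia: I_A = ½(36.8)(0.173)² = 0.5507 kg·m²; I_B = ½(65.4)(0.187)² = 1.143 kg·m².
Taking A's sense as positive: L = (0.5507)(58.8) = 32.38 kg·m²·rad/s.
Combined I = 0.5507 + 1.143 = 1.694 kg·m².
ω_f = L / I = 32.38 / 1.694 = 19.11 rad/s.

|ω_f| ≈ 19.1 rad/s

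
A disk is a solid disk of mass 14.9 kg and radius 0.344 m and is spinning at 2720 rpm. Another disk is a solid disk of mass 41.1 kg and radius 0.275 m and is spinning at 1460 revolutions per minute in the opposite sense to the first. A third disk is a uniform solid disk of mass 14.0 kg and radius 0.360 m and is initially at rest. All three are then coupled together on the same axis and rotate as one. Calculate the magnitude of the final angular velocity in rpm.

|ω_f| ≈ 38.6 rpm

No external torque acts about the common axis, so total angular momentum is conserved.
Moments of inertia: I_A = ½(14.9)(0.344)² = 0.8816 kg·m²; I_B = ½(41.1)(0.275)² = 1.554 kg·m²; I_C = ½(14.0)(0.360)² = 0.9072 kg·m².
Taking A's sense as positive: L = (0.8816)(2720) − (1.554)(1460) = 129.0 kg·m²·rpm.
Combined I = 0.8816 + 1.554 + 0.9072 = 3.343 kg·m².
ω_f = L / I = 129.0 / 3.343 = 38.58 rpm.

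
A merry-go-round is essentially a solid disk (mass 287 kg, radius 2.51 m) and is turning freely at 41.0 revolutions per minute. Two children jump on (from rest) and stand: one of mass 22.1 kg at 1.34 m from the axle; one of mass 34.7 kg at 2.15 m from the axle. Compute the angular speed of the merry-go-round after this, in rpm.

No external torque acts about the axle; L_before = L_after.
I_p = ½(287)(2.51)² = 904.1 kg·m².
Added inertia Σmr² = (22.1)(1.34)² + (34.7)(2.15)² = 200.1 kg·m²; I_f = 904.1 + 200.1 = 1104 kg·m².
ω_f = I_p ω_i / I_f = (904.1)(41.0) / 1104 = 33.57 rpm.

ω_f ≈ 33.6 rpm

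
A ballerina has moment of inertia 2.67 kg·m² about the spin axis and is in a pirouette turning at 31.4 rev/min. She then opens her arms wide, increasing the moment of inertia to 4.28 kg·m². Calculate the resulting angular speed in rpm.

ω₂ ≈ 19.6 rpm

With no external torque about the axis, L is conserved: I₁ω₁ = I₂ω₂.
ω₂ = I₁ω₁ / I₂ = (2.670)(31.4 rpm) / (4.280) = 19.59 rpm.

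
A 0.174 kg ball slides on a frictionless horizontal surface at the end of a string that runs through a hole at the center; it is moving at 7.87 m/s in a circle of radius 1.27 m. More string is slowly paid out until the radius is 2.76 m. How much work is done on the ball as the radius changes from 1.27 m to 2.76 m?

Central (radial) force ⇒ zero torque about the center ⇒ m v r is constant.
v₂ = v₁ r₁ / r₂ = (7.87)(1.27) / (2.76) = 3.621 m/s.
W = ΔKE = ½m(v₂² − v₁²) = -4.248 J.

W ≈ -4.25 J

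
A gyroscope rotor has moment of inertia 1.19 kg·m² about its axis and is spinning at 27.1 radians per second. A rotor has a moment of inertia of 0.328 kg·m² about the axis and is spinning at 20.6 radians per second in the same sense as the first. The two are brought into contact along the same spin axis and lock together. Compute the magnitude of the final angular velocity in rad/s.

|ω_f| ≈ 25.7 rad/s

The coupling torques are internal; angular momentum about the shared axis is conserved.
Taking A's sense as positive: L = (1.190)(27.1) + (0.3280)(20.6) = 39.01 kg·m²·rad/s.
Combined I = 1.190 + 0.3280 = 1.518 kg·m².
ω_f = L / I = 39.01 / 1.518 = 25.70 rad/s.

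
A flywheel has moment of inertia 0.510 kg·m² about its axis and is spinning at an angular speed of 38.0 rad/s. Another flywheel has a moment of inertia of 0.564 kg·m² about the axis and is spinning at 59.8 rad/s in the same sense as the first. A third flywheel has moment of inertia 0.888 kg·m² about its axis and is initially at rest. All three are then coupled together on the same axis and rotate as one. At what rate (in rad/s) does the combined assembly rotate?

The coupling torques are internal; angular momentum about the shared axis is conserved.
Taking A's sense as positive: L = (0.5100)(38.0) + (0.5640)(59.8) = 53.11 kg·m²·rad/s.
Combined I = 0.5100 + 0.5640 + 0.8880 = 1.962 kg·m².
ω_f = L / I = 53.11 / 1.962 = 27.07 rad/s.

|ω_f| ≈ 27.1 rad/s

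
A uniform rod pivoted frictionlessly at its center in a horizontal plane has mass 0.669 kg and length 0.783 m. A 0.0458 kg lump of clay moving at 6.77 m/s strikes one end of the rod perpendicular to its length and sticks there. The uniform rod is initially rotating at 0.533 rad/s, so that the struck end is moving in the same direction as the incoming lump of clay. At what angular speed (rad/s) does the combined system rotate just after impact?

|ω_f| ≈ 3.39 rad/s

The axle reaction passes through the pivot and exerts no torque about it; angular momentum about the pivot is conserved through the impact.
I_p = (1/12)(0.669)(0.783)² = 0.03418 kg·m². Taking the sense of the lump of clay's angular momentum as positive, L_{lump} = m v R = (0.0458)(6.77)(0.783/2) = 0.1214 kg·m²/s.
L_i = +I_p ω_p + m v R = +(0.03418)(0.533) + 0.1214 = 0.1396 kg·m²/s.
After sticking, I_f = I_p + m R² = 0.03418 + (0.0458)(0.783/2)² = 0.04120 kg·m².
ω_f = L_i / I_f = 0.1396 / 0.04120 = 3.389 rad/s.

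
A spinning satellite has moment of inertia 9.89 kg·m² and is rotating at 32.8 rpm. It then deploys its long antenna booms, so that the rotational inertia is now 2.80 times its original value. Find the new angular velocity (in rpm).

With no external torque about the axis, L is conserved: I₁ω₁ = I₂ω₂.
I₂ = 2.80 × 9.89 = 27.69 kg·m².
ω₂ = I₁ω₁ / I₂ = (9.890)(32.8 rpm) / (27.69) = 11.71 rpm.

ω₂ ≈ 11.7 rpm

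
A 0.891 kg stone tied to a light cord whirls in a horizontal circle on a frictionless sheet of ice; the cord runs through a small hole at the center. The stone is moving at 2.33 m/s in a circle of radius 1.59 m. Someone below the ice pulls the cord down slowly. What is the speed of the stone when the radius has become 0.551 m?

The only horizontal force on the mass is along the cord (radial), so it exerts no torque about the hole and angular momentum m v r is conserved.
v₂ = v₁ r₁ / r₂ = (2.33)(1.59) / (0.551) = 6.724 m/s.

v₂ ≈ 6.72 m/s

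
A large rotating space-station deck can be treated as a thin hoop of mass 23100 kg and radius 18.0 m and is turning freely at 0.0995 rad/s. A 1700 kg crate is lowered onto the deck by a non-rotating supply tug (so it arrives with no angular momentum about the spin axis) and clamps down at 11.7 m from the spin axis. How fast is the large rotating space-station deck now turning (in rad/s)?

ω_f ≈ 0.0965 rad/s

No external torque acts about the spin axis; L_before = L_after.
I_p = (23100)(18.0)² = 7.484e+06 kg·m².
Added inertia Σmr² = (1700)(11.7)² = 2.327e+05 kg·m²; I_f = 7.484e+06 + 2.327e+05 = 7.717e+06 kg·m².
ω_f = I_p ω_i / I_f = (7.484e+06)(0.0995) / 7.717e+06 = 0.09650 rad/s.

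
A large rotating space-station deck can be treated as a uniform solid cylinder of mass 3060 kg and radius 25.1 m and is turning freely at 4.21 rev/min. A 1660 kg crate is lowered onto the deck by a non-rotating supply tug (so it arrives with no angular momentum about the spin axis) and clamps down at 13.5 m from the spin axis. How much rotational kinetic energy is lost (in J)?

energy lost ≈ 22400 J

No external torque acts about the spin axis; L_before = L_after.
I_p = ½(3060)(25.1)² = 9.639e+05 kg·m².
Added inertia Σmr² = (1660)(13.5)² = 3.025e+05 kg·m²; I_f = 9.639e+05 + 3.025e+05 = 1.266e+06 kg·m².
ω_f = I_p ω_i / I_f = (9.639e+05)(4.21) / 1.266e+06 = 3.204 rpm.
KE_i = ½(9.639e+05)(0.4409 rad/s)² = 93680 J; KE_f = ½(1.266e+06)(0.3356)² = 71300 J.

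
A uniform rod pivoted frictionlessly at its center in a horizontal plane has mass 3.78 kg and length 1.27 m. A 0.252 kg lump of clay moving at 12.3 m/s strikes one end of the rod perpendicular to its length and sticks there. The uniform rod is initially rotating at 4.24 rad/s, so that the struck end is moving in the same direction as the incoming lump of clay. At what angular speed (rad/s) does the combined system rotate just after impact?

|ω_f| ≈ 6.76 rad/s

The axle reaction passes through the pivot and exerts no torque about it; angular momentum about the pivot is conserved through the impact.
I_p = (1/12)(3.78)(1.27)² = 0.5081 kg·m². Taking the sense of the lump of clay's angular momentum as positive, L_{lump} = m v R = (0.252)(12.3)(1.27/2) = 1.968 kg·m²/s.
L_i = +I_p ω_p + m v R = +(0.5081)(4.24) + 1.968 = 4.122 kg·m²/s.
After sticking, I_f = I_p + m R² = 0.5081 + (0.252)(1.27/2)² = 0.6097 kg·m².
ω_f = L_i / I_f = 4.122 / 0.6097 = 6.762 rad/s.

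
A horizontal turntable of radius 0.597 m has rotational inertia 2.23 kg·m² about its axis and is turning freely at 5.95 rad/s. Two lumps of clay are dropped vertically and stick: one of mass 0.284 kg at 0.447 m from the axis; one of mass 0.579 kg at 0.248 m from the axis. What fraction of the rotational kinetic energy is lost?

The added mass arrives with no angular momentum about the axis, and any external torque about the axis is negligible, so the system's angular momentum is conserved.
Added inertia Σmr² = (0.284)(0.447)² + (0.579)(0.248)² = 0.09236 kg·m²; I_f = 2.230 + 0.09236 = 2.322 kg·m².
ω_f = I_p ω_i / I_f = (2.230)(5.95) / 2.322 = 5.713 rad/s.
KE_i = ½(2.230)(5.950 rad/s)² = 39.47 J; KE_f = ½(2.322)(5.713)² = 37.90 J.
Fraction lost = 0.03977.

fraction ≈ 0.0398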